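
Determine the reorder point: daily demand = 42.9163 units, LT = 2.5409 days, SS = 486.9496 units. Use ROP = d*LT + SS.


d*LT = 42.9163 * 2.5409 = 109.0460
ROP = 109.0460 + 486.9496 = 595.9956

595.9956 units


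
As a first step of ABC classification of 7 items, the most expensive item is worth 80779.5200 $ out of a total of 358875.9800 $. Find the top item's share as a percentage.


Top item = 80779.5200
Total = 358875.9800
Percentage = 80779.5200 / 358875.9800 * 100 = 22.5090

22.5090%


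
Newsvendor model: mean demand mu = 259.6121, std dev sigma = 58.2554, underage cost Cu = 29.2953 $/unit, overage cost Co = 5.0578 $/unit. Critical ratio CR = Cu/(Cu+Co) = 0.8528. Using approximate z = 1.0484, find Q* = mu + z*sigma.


CR = Cu/(Cu+Co) = 29.2953/(29.2953+5.0578) = 0.8528
z = 1.0484
Q* = 259.6121 + 1.0484 * 58.2554 = 320.6871

320.6871 units


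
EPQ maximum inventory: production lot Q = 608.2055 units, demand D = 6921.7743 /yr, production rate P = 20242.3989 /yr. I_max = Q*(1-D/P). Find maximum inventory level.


D/P = 0.3419
1 - D/P = 0.6581
I_max = 608.2055 * 0.6581 = 400.2331

400.2331 units


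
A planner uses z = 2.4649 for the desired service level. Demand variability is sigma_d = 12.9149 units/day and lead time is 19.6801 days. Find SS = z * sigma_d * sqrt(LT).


sqrt(LT) = sqrt(19.6801) = 4.4362
SS = 2.4649 * 12.9149 * 4.4362 = 141.2225

141.2225 units


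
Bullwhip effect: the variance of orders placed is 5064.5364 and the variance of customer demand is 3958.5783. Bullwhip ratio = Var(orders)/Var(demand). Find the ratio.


BW = 5064.5364 / 3958.5783 = 1.2794

1.2794


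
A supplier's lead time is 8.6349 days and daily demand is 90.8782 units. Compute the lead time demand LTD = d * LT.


LTD = 90.8782 * 8.6349 = 784.7242

784.7242 units


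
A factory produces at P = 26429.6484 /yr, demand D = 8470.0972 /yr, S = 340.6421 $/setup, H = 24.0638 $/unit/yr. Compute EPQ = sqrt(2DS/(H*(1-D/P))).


1 - D/P = 1 - 0.3205 = 0.6795
H*(1-D/P) = 16.3519
2DS = 5770543.3948
EPQ = sqrt(352897.3587) = 594.0516

594.0516 units


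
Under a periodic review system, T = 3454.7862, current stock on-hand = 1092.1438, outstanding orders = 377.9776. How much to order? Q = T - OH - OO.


Inventory position = OH + OO = 1092.1438 + 377.9776 = 1470.1214
Q = 3454.7862 - 1470.1214 = 1984.6648

1984.6648 units


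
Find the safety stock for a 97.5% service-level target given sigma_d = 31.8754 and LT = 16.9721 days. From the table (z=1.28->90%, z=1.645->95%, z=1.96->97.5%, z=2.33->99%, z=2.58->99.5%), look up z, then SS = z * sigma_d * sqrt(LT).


From the table, SL = 97.5% corresponds to z = 1.96
sqrt(LT) = sqrt(16.9721) = 4.1197
SS = 1.96 * 31.8754 * 4.1197 = 257.3828

257.3828 units


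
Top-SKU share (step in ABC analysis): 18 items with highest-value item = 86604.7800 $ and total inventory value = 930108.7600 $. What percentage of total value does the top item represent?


Top item = 86604.7800
Total = 930108.7600
Percentage = 86604.7800 / 930108.7600 * 100 = 9.3113

9.3113%


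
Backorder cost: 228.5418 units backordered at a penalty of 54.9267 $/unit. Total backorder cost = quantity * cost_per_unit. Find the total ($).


Total = 228.5418 * 54.9267 = 12553.0469

12553.0469 $


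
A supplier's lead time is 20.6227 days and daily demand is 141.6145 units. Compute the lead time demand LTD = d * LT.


LTD = 141.6145 * 20.6227 = 2920.4733

2920.4733 units


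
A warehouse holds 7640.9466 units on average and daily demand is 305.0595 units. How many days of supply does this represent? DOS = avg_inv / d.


DOS = 7640.9466 / 305.0595 = 25.0474

25.0474 days


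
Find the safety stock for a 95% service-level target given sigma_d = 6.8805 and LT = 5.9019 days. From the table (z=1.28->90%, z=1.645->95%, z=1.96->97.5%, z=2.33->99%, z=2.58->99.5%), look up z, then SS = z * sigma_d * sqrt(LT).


From the table, SL = 95% corresponds to z = 1.645
sqrt(LT) = sqrt(5.9019) = 2.4294
SS = 1.645 * 6.8805 * 2.4294 = 27.4968

27.4968 units


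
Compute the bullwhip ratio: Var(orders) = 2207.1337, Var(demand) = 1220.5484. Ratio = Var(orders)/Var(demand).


BW = 2207.1337 / 1220.5484 = 1.8083

1.8083


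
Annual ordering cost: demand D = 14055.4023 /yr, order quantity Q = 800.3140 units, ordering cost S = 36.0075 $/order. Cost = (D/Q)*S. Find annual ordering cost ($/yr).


Number of orders = D/Q = 17.5624
Cost = 17.5624 * 36.0075 = 632.3767

632.3767 $/yr


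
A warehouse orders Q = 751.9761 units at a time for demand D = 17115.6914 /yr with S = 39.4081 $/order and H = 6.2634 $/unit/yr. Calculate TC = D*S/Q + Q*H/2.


Ordering cost = D*S/Q = 896.9658
Holding cost = Q*H/2 = 2354.9636
TC = 896.9658 + 2354.9636 = 3251.9294

3251.9294 $/yr


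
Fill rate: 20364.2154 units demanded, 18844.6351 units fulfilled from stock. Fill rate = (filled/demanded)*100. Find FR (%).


FR = 18844.6351 / 20364.2154 * 100 = 92.5380

92.5380%


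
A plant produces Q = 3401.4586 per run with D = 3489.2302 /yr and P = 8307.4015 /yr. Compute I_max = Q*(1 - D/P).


D/P = 0.4200
1 - D/P = 0.5800
I_max = 3401.4586 * 0.5800 = 1972.7962

1972.7962 units


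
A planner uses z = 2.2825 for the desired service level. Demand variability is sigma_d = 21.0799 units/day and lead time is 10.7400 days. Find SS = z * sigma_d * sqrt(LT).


sqrt(LT) = sqrt(10.7400) = 3.2772
SS = 2.2825 * 21.0799 * 3.2772 = 157.6818

157.6818 units


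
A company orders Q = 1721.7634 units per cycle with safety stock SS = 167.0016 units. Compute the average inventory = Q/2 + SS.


Q/2 = 860.8817
Avg = 860.8817 + 167.0016 = 1027.8833

1027.8833 units


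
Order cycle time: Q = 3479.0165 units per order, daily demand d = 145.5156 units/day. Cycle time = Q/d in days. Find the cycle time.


Cycle = 3479.0165 / 145.5156 = 23.9082

23.9082 days


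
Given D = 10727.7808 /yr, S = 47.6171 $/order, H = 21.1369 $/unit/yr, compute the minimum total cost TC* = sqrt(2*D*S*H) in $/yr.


2*D*S*H = 21594548.1746
TC* = sqrt(21594548.1746) = 4646.9935

4646.9935 $/yr


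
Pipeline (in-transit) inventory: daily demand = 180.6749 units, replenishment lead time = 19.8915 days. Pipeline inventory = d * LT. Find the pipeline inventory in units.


Pipeline = 180.6749 * 19.8915 = 3593.8948

3593.8948 units


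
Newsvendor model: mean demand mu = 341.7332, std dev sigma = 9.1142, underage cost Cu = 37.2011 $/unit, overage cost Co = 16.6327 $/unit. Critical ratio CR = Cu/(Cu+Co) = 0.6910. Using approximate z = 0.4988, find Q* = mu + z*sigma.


CR = Cu/(Cu+Co) = 37.2011/(37.2011+16.6327) = 0.6910
z = 0.4988
Q* = 341.7332 + 0.4988 * 9.1142 = 346.2794

346.2794 units


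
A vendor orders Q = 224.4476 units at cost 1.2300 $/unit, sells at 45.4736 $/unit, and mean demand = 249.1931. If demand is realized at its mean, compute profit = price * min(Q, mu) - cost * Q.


Sales at mu = min(224.4476, 249.1931) = 224.4476
Revenue = 45.4736 * 224.4476 = 10206.4404
Total cost = 1.2300 * 224.4476 = 276.0705
Profit = 10206.4404 - 276.0705 = 9930.3698

9930.3698 $


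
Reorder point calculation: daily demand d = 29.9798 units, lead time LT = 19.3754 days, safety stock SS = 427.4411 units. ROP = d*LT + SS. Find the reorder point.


d*LT = 29.9798 * 19.3754 = 580.8706
ROP = 580.8706 + 427.4411 = 1008.3117

1008.3117 units


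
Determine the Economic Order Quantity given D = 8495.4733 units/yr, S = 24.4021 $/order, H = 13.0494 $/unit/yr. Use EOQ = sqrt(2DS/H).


2*D*S = 2 * 8495.4733 * 24.4021 = 414614.7780
2*D*S/H = 31772.7082
EOQ = sqrt(31772.7082) = 178.2490

178.2490 units


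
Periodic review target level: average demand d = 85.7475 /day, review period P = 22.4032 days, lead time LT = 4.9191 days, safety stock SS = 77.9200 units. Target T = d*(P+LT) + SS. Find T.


P + LT = 27.3223
d*(P+LT) = 85.7475 * 27.3223 = 2342.8189
T = 2342.8189 + 77.9200 = 2420.7389

2420.7389 units


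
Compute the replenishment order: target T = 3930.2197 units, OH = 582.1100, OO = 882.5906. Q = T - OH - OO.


Inventory position = OH + OO = 582.1100 + 882.5906 = 1464.7006
Q = 3930.2197 - 1464.7006 = 2465.5191

2465.5191 units


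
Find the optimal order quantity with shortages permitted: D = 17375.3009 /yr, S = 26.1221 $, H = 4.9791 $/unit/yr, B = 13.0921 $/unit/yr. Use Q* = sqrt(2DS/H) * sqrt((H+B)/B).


sqrt(2DS/H) = 426.9822
sqrt((H+B)/B) = 1.1749
Q* = 426.9822 * 1.1749 = 501.6475

501.6475 units


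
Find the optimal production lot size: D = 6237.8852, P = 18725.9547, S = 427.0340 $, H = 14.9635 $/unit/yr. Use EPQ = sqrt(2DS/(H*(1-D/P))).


1 - D/P = 1 - 0.3331 = 0.6669
H*(1-D/P) = 9.9789
2DS = 5327578.1370
EPQ = sqrt(533882.0279) = 730.6723

730.6723 units


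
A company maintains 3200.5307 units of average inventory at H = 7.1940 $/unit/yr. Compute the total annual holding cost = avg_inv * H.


Cost = 3200.5307 * 7.1940 = 23024.6179

23024.6179 $/yr


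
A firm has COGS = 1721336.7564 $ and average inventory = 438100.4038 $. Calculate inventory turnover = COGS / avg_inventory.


Turnover = 1721336.7564 / 438100.4038 = 3.9291

3.9291


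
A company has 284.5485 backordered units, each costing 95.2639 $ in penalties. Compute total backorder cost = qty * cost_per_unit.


Total = 284.5485 * 95.2639 = 27107.1998

27107.1998 $


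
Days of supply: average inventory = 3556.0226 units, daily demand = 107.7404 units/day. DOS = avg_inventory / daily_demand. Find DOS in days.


DOS = 3556.0226 / 107.7404 = 33.0055

33.0055 days


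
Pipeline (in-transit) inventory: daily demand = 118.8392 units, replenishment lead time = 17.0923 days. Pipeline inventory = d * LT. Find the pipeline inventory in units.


Pipeline = 118.8392 * 17.0923 = 2031.2353

2031.2353 units


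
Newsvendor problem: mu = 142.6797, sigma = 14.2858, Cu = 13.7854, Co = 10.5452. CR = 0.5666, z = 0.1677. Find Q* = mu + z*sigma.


CR = Cu/(Cu+Co) = 13.7854/(13.7854+10.5452) = 0.5666
z = 0.1677
Q* = 142.6797 + 0.1677 * 14.2858 = 145.0754

145.0754 units


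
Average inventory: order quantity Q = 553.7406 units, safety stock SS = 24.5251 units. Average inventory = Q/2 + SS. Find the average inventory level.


Q/2 = 276.8703
Avg = 276.8703 + 24.5251 = 301.3954

301.3954 units


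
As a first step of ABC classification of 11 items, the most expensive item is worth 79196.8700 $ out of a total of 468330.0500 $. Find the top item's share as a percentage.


Top item = 79196.8700
Total = 468330.0500
Percentage = 79196.8700 / 468330.0500 * 100 = 16.9105

16.9105%


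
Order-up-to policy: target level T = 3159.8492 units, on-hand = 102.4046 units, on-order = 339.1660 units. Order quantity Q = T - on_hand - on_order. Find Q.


Inventory position = OH + OO = 102.4046 + 339.1660 = 441.5706
Q = 3159.8492 - 441.5706 = 2718.2786

2718.2786 units


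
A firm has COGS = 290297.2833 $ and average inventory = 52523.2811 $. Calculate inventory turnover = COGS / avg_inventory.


Turnover = 290297.2833 / 52523.2811 = 5.5270

5.5270


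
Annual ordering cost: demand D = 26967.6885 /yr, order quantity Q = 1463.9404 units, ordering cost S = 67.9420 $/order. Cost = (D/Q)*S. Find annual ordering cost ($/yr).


Number of orders = D/Q = 18.4213
Cost = 18.4213 * 67.9420 = 1251.5801

1251.5801 $/yr


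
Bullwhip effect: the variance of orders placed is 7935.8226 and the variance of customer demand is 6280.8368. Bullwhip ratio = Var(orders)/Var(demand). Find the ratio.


BW = 7935.8226 / 6280.8368 = 1.2635

1.2635


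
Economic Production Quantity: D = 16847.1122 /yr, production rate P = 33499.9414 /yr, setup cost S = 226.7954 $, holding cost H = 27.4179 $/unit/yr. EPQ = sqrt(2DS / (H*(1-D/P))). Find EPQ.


1 - D/P = 1 - 0.5029 = 0.4971
H*(1-D/P) = 13.6294
2DS = 7641695.1005
EPQ = sqrt(560675.4459) = 748.7826

748.7826 units


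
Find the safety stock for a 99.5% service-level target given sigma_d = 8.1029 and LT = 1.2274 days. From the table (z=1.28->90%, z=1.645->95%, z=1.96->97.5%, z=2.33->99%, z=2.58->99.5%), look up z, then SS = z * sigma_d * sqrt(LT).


From the table, SL = 99.5% corresponds to z = 2.58
sqrt(LT) = sqrt(1.2274) = 1.1079
SS = 2.58 * 8.1029 * 1.1079 = 23.1608

23.1608 units


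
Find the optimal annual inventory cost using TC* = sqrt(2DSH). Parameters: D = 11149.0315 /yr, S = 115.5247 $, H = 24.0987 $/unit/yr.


2*D*S*H = 62077697.8615
TC* = sqrt(62077697.8615) = 7878.9401

7878.9401 $/yr


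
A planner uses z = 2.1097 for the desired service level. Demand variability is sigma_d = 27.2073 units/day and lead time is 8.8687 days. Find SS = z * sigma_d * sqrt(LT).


sqrt(LT) = sqrt(8.8687) = 2.9780
SS = 2.1097 * 27.2073 * 2.9780 = 170.9370

170.9370 units


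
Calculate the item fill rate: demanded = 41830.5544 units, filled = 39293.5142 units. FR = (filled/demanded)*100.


FR = 39293.5142 / 41830.5544 * 100 = 93.9350

93.9350%


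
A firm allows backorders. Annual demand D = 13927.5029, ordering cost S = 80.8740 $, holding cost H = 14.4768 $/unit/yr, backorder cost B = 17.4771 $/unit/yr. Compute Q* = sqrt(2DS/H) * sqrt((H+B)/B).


sqrt(2DS/H) = 394.4753
sqrt((H+B)/B) = 1.3522
Q* = 394.4753 * 1.3522 = 533.3927

533.3927 units


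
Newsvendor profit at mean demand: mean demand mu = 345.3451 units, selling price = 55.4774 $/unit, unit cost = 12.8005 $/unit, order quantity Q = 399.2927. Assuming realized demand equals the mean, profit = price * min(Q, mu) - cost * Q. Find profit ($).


Sales at mu = min(399.2927, 345.3451) = 345.3451
Revenue = 55.4774 * 345.3451 = 19158.8483
Total cost = 12.8005 * 399.2927 = 5111.1462
Profit = 19158.8483 - 5111.1462 = 14047.7020

14047.7020 $


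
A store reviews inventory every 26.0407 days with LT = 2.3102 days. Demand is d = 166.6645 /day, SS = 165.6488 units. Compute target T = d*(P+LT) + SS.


P + LT = 28.3509
d*(P+LT) = 166.6645 * 28.3509 = 4725.0886
T = 4725.0886 + 165.6488 = 4890.7374

4890.7374 units


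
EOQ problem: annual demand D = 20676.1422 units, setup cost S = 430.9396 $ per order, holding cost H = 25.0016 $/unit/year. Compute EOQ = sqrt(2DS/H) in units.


2*D*S = 2 * 20676.1422 * 430.9396 = 17820336.8984
2*D*S/H = 712767.8588
EOQ = sqrt(712767.8588) = 844.2558

844.2558 units


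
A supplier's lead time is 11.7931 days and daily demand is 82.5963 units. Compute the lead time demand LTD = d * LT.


LTD = 82.5963 * 11.7931 = 974.0664

974.0664 units


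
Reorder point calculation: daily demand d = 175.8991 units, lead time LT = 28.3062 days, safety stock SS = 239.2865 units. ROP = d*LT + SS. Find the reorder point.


d*LT = 175.8991 * 28.3062 = 4979.0351
ROP = 4979.0351 + 239.2865 = 5218.3216

5218.3216 units


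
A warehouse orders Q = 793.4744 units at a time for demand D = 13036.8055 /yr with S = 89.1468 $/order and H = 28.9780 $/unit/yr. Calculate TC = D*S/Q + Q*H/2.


Ordering cost = D*S/Q = 1464.6843
Holding cost = Q*H/2 = 11496.6506
TC = 1464.6843 + 11496.6506 = 12961.3349

12961.3349 $/yr


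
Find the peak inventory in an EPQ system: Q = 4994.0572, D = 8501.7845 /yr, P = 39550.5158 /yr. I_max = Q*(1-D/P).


D/P = 0.2150
1 - D/P = 0.7850
I_max = 4994.0572 * 0.7850 = 3920.5340

3920.5340 units


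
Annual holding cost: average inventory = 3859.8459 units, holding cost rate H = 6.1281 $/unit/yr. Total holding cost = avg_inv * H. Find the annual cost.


Cost = 3859.8459 * 6.1281 = 23653.5217

23653.5217 $/yr


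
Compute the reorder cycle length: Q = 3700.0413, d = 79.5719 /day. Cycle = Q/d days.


Cycle = 3700.0413 / 79.5719 = 46.4993

46.4993 days


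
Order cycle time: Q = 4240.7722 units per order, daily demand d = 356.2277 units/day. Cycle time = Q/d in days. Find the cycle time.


Cycle = 4240.7722 / 356.2277 = 11.9047

11.9047 days


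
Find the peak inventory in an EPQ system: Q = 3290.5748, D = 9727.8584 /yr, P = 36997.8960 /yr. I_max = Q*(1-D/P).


D/P = 0.2629
1 - D/P = 0.7371
I_max = 3290.5748 * 0.7371 = 2425.3838

2425.3838 units


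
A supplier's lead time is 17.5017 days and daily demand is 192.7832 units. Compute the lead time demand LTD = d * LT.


LTD = 192.7832 * 17.5017 = 3374.0337

3374.0337 units


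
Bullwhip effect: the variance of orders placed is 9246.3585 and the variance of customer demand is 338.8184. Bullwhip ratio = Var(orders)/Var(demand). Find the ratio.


BW = 9246.3585 / 338.8184 = 27.2900

27.2900


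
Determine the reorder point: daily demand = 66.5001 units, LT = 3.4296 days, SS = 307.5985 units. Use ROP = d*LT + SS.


d*LT = 66.5001 * 3.4296 = 228.0687
ROP = 228.0687 + 307.5985 = 535.6672

535.6672 units


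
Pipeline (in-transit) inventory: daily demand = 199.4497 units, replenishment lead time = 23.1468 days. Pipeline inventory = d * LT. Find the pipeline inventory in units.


Pipeline = 199.4497 * 23.1468 = 4616.6223

4616.6223 units


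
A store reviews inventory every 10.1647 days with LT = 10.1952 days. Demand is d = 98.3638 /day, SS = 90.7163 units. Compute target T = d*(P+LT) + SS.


P + LT = 20.3599
d*(P+LT) = 98.3638 * 20.3599 = 2002.6771
T = 2002.6771 + 90.7163 = 2093.3934

2093.3934 units


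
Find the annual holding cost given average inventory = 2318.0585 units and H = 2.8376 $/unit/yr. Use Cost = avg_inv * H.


Cost = 2318.0585 * 2.8376 = 6577.7228

6577.7228 $/yr


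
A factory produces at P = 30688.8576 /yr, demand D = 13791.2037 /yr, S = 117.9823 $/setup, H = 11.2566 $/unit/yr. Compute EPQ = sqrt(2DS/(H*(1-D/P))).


1 - D/P = 1 - 0.4494 = 0.5506
H*(1-D/P) = 6.1980
2DS = 3254235.8646
EPQ = sqrt(525044.4894) = 724.5995

724.5995 units


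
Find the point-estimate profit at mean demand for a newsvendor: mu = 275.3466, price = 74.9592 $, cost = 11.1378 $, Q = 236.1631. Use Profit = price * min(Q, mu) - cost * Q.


Sales at mu = min(236.1631, 275.3466) = 236.1631
Revenue = 74.9592 * 236.1631 = 17702.5970
Total cost = 11.1378 * 236.1631 = 2630.3374
Profit = 17702.5970 - 2630.3374 = 15072.2597

15072.2597 $


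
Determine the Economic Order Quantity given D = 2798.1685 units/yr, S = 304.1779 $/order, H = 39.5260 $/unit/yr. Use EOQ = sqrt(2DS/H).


2*D*S = 2 * 2798.1685 * 304.1779 = 1702282.0364
2*D*S/H = 43067.3996
EOQ = sqrt(43067.3996) = 207.5269

207.5269 units


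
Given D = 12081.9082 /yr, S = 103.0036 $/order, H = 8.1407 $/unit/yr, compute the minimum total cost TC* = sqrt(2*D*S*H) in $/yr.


2*D*S*H = 20261877.3146
TC* = sqrt(20261877.3146) = 4501.3195

4501.3195 $/yr


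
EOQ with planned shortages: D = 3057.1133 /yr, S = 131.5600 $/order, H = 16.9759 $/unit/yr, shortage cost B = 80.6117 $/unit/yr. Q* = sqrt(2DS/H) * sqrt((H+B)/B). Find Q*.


sqrt(2DS/H) = 217.6789
sqrt((H+B)/B) = 1.1003
Q* = 217.6789 * 1.1003 = 239.5050

239.5050 units


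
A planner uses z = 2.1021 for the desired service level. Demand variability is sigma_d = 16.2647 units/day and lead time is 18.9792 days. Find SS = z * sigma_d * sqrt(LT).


sqrt(LT) = sqrt(18.9792) = 4.3565
SS = 2.1021 * 16.2647 * 4.3565 = 148.9493

148.9493 units


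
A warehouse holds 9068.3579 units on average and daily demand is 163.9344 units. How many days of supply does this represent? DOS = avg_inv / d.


DOS = 9068.3579 / 163.9344 = 55.3170

55.3170 days


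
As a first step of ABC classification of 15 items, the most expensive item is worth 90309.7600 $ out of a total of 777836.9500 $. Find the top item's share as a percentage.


Top item = 90309.7600
Total = 777836.9500
Percentage = 90309.7600 / 777836.9500 * 100 = 11.6104

11.6104%


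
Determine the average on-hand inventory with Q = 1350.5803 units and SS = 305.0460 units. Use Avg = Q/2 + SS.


Q/2 = 675.2902
Avg = 675.2902 + 305.0460 = 980.3362

980.3362 units


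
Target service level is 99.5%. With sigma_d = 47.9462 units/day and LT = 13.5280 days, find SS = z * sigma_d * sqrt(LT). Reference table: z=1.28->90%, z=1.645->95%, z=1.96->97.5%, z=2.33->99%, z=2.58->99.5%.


From the table, SL = 99.5% corresponds to z = 2.58
sqrt(LT) = sqrt(13.5280) = 3.6780
SS = 2.58 * 47.9462 * 3.6780 = 454.9783

454.9783 units


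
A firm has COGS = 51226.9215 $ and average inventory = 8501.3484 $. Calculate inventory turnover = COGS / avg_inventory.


Turnover = 51226.9215 / 8501.3484 = 6.0257

6.0257


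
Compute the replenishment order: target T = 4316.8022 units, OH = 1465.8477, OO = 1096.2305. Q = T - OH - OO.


Inventory position = OH + OO = 1465.8477 + 1096.2305 = 2562.0782
Q = 4316.8022 - 2562.0782 = 1754.7240

1754.7240 units


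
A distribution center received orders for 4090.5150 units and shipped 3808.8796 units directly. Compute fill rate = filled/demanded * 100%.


FR = 3808.8796 / 4090.5150 * 100 = 93.1149

93.1149%


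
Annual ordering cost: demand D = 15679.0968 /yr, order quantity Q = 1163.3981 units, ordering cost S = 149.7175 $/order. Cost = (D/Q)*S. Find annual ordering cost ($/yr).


Number of orders = D/Q = 13.4770
Cost = 13.4770 * 149.7175 = 2017.7403

2017.7403 $/yr


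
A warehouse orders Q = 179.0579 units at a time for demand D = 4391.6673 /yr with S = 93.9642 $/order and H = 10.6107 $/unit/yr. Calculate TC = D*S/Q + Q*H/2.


Ordering cost = D*S/Q = 2304.6149
Holding cost = Q*H/2 = 949.9648
TC = 2304.6149 + 949.9648 = 3254.5797

3254.5797 $/yr


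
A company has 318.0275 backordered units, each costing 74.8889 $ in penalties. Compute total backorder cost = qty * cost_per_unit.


Total = 318.0275 * 74.8889 = 23816.7296

23816.7296 $


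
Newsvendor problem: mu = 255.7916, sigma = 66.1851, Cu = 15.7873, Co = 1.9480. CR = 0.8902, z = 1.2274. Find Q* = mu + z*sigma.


CR = Cu/(Cu+Co) = 15.7873/(15.7873+1.9480) = 0.8902
z = 1.2274
Q* = 255.7916 + 1.2274 * 66.1851 = 337.0272

337.0272 units


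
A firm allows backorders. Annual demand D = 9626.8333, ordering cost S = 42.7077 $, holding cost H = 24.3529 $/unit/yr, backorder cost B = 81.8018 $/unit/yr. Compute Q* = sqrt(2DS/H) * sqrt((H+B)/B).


sqrt(2DS/H) = 183.7530
sqrt((H+B)/B) = 1.1392
Q* = 183.7530 * 1.1392 = 209.3258

209.3258 units


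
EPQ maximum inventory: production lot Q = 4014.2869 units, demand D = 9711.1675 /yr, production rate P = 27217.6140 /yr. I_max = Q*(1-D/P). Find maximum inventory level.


D/P = 0.3568
1 - D/P = 0.6432
I_max = 4014.2869 * 0.6432 = 2582.0007

2582.0007 units


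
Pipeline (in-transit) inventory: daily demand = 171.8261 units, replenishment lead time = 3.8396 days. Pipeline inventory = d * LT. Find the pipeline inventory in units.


Pipeline = 171.8261 * 3.8396 = 659.7435

659.7435 units


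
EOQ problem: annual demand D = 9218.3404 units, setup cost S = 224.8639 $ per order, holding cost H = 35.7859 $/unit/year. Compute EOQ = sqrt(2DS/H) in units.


2*D*S = 2 * 9218.3404 * 224.8639 = 4145743.9477
2*D*S/H = 115848.5311
EOQ = sqrt(115848.5311) = 340.3653

340.3653 units


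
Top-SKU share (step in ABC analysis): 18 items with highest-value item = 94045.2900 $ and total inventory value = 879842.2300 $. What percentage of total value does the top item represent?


Top item = 94045.2900
Total = 879842.2300
Percentage = 94045.2900 / 879842.2300 * 100 = 10.6889

10.6889%


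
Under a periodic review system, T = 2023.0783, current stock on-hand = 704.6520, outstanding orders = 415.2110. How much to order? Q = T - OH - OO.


Inventory position = OH + OO = 704.6520 + 415.2110 = 1119.8630
Q = 2023.0783 - 1119.8630 = 903.2153

903.2153 units


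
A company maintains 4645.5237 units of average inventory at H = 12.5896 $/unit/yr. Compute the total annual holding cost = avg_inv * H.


Cost = 4645.5237 * 12.5896 = 58485.2852

58485.2852 $/yr


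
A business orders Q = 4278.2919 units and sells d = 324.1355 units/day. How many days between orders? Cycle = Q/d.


Cycle = 4278.2919 / 324.1355 = 13.1991

13.1991 days


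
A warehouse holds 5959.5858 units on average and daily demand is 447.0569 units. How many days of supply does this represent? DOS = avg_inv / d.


DOS = 5959.5858 / 447.0569 = 13.3307

13.3307 days


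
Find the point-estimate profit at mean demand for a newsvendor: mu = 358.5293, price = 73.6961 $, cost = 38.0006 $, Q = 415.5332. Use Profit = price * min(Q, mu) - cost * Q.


Sales at mu = min(415.5332, 358.5293) = 358.5293
Revenue = 73.6961 * 358.5293 = 26422.2111
Total cost = 38.0006 * 415.5332 = 15790.5109
Profit = 26422.2111 - 15790.5109 = 10631.7002

10631.7002 $


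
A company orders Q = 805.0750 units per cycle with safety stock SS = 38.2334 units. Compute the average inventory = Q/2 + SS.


Q/2 = 402.5375
Avg = 402.5375 + 38.2334 = 440.7709

440.7709 units


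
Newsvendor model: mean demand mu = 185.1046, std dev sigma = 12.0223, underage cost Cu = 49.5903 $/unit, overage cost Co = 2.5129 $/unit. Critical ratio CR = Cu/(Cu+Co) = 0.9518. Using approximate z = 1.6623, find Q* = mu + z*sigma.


CR = Cu/(Cu+Co) = 49.5903/(49.5903+2.5129) = 0.9518
z = 1.6623
Q* = 185.1046 + 1.6623 * 12.0223 = 205.0893

205.0893 units


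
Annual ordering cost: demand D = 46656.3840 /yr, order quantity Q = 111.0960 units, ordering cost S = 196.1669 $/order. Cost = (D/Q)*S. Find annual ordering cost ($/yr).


Number of orders = D/Q = 419.9646
Cost = 419.9646 * 196.1669 = 82383.1480

82383.1480 $/yr


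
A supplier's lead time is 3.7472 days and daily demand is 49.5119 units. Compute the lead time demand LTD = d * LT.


LTD = 49.5119 * 3.7472 = 185.5310

185.5310 units


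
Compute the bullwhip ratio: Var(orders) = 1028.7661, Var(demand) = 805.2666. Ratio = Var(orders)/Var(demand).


BW = 1028.7661 / 805.2666 = 1.2775

1.2775


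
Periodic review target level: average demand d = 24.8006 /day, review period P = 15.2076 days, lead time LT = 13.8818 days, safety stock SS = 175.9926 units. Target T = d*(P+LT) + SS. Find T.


P + LT = 29.0894
d*(P+LT) = 24.8006 * 29.0894 = 721.4346
T = 721.4346 + 175.9926 = 897.4272

897.4272 units


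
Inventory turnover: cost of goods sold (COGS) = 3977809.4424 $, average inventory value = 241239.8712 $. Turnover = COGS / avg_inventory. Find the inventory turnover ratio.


Turnover = 3977809.4424 / 241239.8712 = 16.4890

16.4890


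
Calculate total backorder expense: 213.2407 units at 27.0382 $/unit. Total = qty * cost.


Total = 213.2407 * 27.0382 = 5765.6447

5765.6447 $


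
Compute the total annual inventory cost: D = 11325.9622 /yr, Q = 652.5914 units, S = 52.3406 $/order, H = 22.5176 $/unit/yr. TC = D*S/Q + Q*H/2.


Ordering cost = D*S/Q = 908.3902
Holding cost = Q*H/2 = 7347.3961
TC = 908.3902 + 7347.3961 = 8255.7863

8255.7863 $/yr


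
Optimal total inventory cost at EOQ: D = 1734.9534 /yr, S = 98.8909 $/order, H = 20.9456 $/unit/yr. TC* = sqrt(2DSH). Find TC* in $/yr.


2*D*S*H = 7187319.3977
TC* = sqrt(7187319.3977) = 2680.9176

2680.9176 $/yr


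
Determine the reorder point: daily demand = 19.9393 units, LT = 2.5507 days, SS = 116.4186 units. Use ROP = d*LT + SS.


d*LT = 19.9393 * 2.5507 = 50.8592
ROP = 50.8592 + 116.4186 = 167.2778

167.2778 units


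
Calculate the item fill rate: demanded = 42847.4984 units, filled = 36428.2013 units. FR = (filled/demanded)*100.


FR = 36428.2013 / 42847.4984 * 100 = 85.0183

85.0183%


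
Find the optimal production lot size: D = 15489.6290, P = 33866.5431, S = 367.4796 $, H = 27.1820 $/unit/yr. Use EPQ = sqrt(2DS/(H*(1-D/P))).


1 - D/P = 1 - 0.4574 = 0.5426
H*(1-D/P) = 14.7497
2DS = 11384245.3381
EPQ = sqrt(771829.0523) = 878.5380

878.5380 units


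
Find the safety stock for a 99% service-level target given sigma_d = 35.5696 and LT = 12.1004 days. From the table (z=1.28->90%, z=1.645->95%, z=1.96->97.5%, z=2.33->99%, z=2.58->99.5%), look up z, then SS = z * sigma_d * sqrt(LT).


From the table, SL = 99% corresponds to z = 2.33
sqrt(LT) = sqrt(12.1004) = 3.4786
SS = 2.33 * 35.5696 * 3.4786 = 288.2934

288.2934 units


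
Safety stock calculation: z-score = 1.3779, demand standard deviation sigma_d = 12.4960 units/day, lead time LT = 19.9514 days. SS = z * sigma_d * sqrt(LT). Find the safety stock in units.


sqrt(LT) = sqrt(19.9514) = 4.4667
SS = 1.3779 * 12.4960 * 4.4667 = 76.9087

76.9087 units


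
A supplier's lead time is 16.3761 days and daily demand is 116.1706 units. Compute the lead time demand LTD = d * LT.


LTD = 116.1706 * 16.3761 = 1902.4214

1902.4214 units


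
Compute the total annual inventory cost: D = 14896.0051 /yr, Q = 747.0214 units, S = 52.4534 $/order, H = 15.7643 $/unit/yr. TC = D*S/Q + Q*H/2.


Ordering cost = D*S/Q = 1045.9488
Holding cost = Q*H/2 = 5888.1347
TC = 1045.9488 + 5888.1347 = 6934.0835

6934.0835 $/yr


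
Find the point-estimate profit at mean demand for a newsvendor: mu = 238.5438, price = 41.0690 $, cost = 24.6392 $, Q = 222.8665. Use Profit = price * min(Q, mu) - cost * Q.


Sales at mu = min(222.8665, 238.5438) = 222.8665
Revenue = 41.0690 * 222.8665 = 9152.9043
Total cost = 24.6392 * 222.8665 = 5491.2523
Profit = 9152.9043 - 5491.2523 = 3661.6520

3661.6520 $


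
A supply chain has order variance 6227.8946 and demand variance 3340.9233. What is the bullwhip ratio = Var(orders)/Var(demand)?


BW = 6227.8946 / 3340.9233 = 1.8641

1.8641


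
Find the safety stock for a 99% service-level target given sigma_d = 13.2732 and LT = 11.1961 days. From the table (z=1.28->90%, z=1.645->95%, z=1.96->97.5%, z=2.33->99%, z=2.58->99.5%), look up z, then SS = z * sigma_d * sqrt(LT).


From the table, SL = 99% corresponds to z = 2.33
sqrt(LT) = sqrt(11.1961) = 3.3461
SS = 2.33 * 13.2732 * 3.3461 = 103.4820

103.4820 units


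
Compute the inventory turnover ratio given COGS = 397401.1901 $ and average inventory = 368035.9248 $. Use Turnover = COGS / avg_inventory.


Turnover = 397401.1901 / 368035.9248 = 1.0798

1.0798


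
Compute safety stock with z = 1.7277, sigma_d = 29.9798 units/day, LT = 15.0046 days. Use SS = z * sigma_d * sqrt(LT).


sqrt(LT) = sqrt(15.0046) = 3.8736
SS = 1.7277 * 29.9798 * 3.8736 = 200.6362

200.6362 units


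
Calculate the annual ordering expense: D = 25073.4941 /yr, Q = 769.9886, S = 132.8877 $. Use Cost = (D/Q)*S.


Number of orders = D/Q = 32.5635
Cost = 32.5635 * 132.8877 = 4327.2835

4327.2835 $/yr


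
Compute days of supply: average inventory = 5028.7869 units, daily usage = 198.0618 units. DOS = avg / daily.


DOS = 5028.7869 / 198.0618 = 25.3900

25.3900 days


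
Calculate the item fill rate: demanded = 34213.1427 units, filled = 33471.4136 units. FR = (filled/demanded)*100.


FR = 33471.4136 / 34213.1427 * 100 = 97.8320

97.8320%


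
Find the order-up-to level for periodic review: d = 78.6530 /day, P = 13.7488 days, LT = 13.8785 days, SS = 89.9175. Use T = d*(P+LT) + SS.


P + LT = 27.6273
d*(P+LT) = 78.6530 * 27.6273 = 2172.9700
T = 2172.9700 + 89.9175 = 2262.8875

2262.8875 units


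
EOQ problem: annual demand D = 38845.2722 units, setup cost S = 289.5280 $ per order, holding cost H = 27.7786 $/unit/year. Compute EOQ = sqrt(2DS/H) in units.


2*D*S = 2 * 38845.2722 * 289.5280 = 22493587.9390
2*D*S/H = 809745.1973
EOQ = sqrt(809745.1973) = 899.8584

899.8584 units


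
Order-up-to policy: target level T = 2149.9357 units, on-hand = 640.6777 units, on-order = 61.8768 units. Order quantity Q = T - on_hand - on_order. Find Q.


Inventory position = OH + OO = 640.6777 + 61.8768 = 702.5545
Q = 2149.9357 - 702.5545 = 1447.3812

1447.3812 units


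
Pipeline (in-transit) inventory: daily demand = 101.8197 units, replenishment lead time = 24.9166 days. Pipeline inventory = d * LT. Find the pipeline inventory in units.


Pipeline = 101.8197 * 24.9166 = 2537.0007

2537.0007 units


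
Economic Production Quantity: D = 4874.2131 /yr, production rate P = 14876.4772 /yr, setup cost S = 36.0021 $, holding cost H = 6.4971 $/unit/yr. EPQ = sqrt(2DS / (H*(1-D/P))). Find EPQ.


1 - D/P = 1 - 0.3276 = 0.6724
H*(1-D/P) = 4.3684
2DS = 350963.8149
EPQ = sqrt(80342.3581) = 283.4473

283.4473 units


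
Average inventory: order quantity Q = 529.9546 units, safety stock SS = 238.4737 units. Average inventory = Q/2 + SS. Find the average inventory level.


Q/2 = 264.9773
Avg = 264.9773 + 238.4737 = 503.4510

503.4510 units


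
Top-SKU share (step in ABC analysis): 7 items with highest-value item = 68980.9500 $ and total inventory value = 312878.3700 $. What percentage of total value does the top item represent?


Top item = 68980.9500
Total = 312878.3700
Percentage = 68980.9500 / 312878.3700 * 100 = 22.0472

22.0472%


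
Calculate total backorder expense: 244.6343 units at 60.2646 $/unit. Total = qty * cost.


Total = 244.6343 * 60.2646 = 14742.7882

14742.7882 $


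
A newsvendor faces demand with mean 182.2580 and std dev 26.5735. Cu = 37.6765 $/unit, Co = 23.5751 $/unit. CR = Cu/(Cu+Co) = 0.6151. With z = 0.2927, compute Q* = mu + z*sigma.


CR = Cu/(Cu+Co) = 37.6765/(37.6765+23.5751) = 0.6151
z = 0.2927
Q* = 182.2580 + 0.2927 * 26.5735 = 190.0361

190.0361 units


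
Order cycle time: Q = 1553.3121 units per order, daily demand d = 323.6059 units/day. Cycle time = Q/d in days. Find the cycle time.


Cycle = 1553.3121 / 323.6059 = 4.8000

4.8000 days


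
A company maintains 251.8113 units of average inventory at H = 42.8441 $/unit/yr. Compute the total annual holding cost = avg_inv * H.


Cost = 251.8113 * 42.8441 = 10788.6285

10788.6285 $/yr


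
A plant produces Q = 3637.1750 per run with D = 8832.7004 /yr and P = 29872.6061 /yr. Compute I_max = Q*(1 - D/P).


D/P = 0.2957
1 - D/P = 0.7043
I_max = 3637.1750 * 0.7043 = 2561.7390

2561.7390 units


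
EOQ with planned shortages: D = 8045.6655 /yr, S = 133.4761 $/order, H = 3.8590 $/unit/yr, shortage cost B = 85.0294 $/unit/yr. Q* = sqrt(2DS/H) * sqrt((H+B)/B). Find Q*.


sqrt(2DS/H) = 746.0370
sqrt((H+B)/B) = 1.0224
Q* = 746.0370 * 1.0224 = 762.7783

762.7783 units


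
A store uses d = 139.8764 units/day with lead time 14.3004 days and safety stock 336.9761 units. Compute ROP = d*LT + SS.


d*LT = 139.8764 * 14.3004 = 2000.2885
ROP = 2000.2885 + 336.9761 = 2337.2646

2337.2646 units


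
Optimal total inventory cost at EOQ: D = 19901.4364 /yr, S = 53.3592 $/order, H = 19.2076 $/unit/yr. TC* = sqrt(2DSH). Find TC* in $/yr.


2*D*S*H = 40794050.7018
TC* = sqrt(40794050.7018) = 6387.0221

6387.0221 $/yr


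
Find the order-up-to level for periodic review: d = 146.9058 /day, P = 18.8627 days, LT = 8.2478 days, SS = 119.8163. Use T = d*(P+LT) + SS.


P + LT = 27.1105
d*(P+LT) = 146.9058 * 27.1105 = 3982.6897
T = 3982.6897 + 119.8163 = 4102.5060

4102.5060 units


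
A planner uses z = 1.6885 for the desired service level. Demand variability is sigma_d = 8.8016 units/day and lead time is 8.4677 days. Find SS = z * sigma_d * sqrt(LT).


sqrt(LT) = sqrt(8.4677) = 2.9099
SS = 1.6885 * 8.8016 * 2.9099 = 43.2459

43.2459 units


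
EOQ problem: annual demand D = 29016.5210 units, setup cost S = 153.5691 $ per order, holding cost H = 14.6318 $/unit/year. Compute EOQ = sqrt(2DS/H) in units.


2*D*S = 2 * 29016.5210 * 153.5691 = 8912082.0302
2*D*S/H = 609089.9295
EOQ = sqrt(609089.9295) = 780.4421

780.4421 units


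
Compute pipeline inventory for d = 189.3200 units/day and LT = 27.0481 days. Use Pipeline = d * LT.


Pipeline = 189.3200 * 27.0481 = 5120.7463

5120.7463 units


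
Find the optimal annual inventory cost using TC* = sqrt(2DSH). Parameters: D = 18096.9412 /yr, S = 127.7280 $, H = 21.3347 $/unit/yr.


2*D*S*H = 98629725.2340
TC* = sqrt(98629725.2340) = 9931.2499

9931.2499 $/yr


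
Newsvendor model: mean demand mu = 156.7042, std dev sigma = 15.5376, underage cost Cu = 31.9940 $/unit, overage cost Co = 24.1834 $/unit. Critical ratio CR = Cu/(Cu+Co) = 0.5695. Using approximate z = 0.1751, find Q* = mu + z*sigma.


CR = Cu/(Cu+Co) = 31.9940/(31.9940+24.1834) = 0.5695
z = 0.1751
Q* = 156.7042 + 0.1751 * 15.5376 = 159.4248

159.4248 units


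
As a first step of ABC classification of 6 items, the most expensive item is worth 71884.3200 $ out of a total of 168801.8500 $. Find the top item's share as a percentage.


Top item = 71884.3200
Total = 168801.8500
Percentage = 71884.3200 / 168801.8500 * 100 = 42.5850

42.5850%


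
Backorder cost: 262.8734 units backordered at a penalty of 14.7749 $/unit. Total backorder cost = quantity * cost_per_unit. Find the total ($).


Total = 262.8734 * 14.7749 = 3883.9282

3883.9282 $


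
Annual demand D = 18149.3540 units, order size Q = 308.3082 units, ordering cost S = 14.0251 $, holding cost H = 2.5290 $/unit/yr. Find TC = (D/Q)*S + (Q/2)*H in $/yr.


Ordering cost = D*S/Q = 825.6235
Holding cost = Q*H/2 = 389.8557
TC = 825.6235 + 389.8557 = 1215.4793

1215.4793 $/yr


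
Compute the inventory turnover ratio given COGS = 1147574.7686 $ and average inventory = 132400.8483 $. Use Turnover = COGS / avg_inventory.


Turnover = 1147574.7686 / 132400.8483 = 8.6674

8.6674


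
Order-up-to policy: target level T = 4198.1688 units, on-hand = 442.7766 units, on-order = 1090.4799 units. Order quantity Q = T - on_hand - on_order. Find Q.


Inventory position = OH + OO = 442.7766 + 1090.4799 = 1533.2565
Q = 4198.1688 - 1533.2565 = 2664.9123

2664.9123 units


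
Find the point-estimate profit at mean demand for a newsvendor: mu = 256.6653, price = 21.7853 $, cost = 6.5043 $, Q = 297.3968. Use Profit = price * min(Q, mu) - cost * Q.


Sales at mu = min(297.3968, 256.6653) = 256.6653
Revenue = 21.7853 * 256.6653 = 5591.5306
Total cost = 6.5043 * 297.3968 = 1934.3580
Profit = 5591.5306 - 1934.3580 = 3657.1726

3657.1726 $


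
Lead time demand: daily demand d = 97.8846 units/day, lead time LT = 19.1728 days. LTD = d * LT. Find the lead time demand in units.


LTD = 97.8846 * 19.1728 = 1876.7219

1876.7219 units


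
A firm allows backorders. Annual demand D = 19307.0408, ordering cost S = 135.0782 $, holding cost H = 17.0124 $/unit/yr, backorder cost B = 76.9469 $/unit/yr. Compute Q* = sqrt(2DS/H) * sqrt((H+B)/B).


sqrt(2DS/H) = 553.7104
sqrt((H+B)/B) = 1.1050
Q* = 553.7104 * 1.1050 = 611.8670

611.8670 units


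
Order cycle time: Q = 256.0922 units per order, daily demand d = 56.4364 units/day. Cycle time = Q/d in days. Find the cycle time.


Cycle = 256.0922 / 56.4364 = 4.5377

4.5377 days


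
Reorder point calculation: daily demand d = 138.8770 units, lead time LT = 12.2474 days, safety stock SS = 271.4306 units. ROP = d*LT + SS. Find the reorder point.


d*LT = 138.8770 * 12.2474 = 1700.8822
ROP = 1700.8822 + 271.4306 = 1972.3128

1972.3128 units


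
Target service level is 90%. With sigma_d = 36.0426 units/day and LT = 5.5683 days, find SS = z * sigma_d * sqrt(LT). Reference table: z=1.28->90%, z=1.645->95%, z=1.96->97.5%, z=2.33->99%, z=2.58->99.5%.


From the table, SL = 90% corresponds to z = 1.28
sqrt(LT) = sqrt(5.5683) = 2.3597
SS = 1.28 * 36.0426 * 2.3597 = 108.8648

108.8648 units


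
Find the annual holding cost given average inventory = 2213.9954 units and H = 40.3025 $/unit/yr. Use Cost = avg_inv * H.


Cost = 2213.9954 * 40.3025 = 89229.5496

89229.5496 $/yr


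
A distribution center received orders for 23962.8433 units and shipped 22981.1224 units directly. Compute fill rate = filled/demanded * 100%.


FR = 22981.1224 / 23962.8433 * 100 = 95.9032

95.9032%


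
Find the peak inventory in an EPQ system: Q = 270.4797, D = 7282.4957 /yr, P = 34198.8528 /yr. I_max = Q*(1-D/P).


D/P = 0.2129
1 - D/P = 0.7871
I_max = 270.4797 * 0.7871 = 212.8822

212.8822 units


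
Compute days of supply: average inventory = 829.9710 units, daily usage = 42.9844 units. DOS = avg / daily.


DOS = 829.9710 / 42.9844 = 19.3087

19.3087 days


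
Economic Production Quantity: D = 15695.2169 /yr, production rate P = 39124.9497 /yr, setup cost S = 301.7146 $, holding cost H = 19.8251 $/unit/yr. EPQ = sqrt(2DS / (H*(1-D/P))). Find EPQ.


1 - D/P = 1 - 0.4012 = 0.5988
H*(1-D/P) = 11.8721
2DS = 9470952.1778
EPQ = sqrt(797746.1437) = 893.1664

893.1664 units
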